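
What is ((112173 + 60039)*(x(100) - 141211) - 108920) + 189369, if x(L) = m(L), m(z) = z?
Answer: -24300927083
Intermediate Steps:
x(L) = L
((112173 + 60039)*(x(100) - 141211) - 108920) + 189369 = ((112173 + 60039)*(100 - 141211) - 108920) + 189369 = (172212*(-141111) - 108920) + 189369 = (-24301007532 - 108920) + 189369 = -24301116452 + 189369 = -24300927083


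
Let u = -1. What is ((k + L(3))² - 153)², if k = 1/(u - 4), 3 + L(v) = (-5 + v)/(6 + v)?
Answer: 81858359881/4100625 ≈ 19962.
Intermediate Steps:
L(v) = -3 + (-5 + v)/(6 + v)
k = -⅕ (k = 1/(-1 - 4) = 1/(-5) = -⅕ ≈ -0.20000)
((k + L(3))² - 153)² = ((-⅕ + (-23 - 2*3)/(6 + 3))² - 153)² = ((-⅕ + (-23 - 6)/9)² - 153)² = ((-⅕ + (⅑)*(-29))² - 153)² = ((-⅕ - 29/9)² - 153)² = ((-154/45)² - 153)² = (23716/2025 - 153)² = (-286109/2025)² = 81858359881/4100625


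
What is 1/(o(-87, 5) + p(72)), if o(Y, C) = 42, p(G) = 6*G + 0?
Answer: 1/474 ≈ 0.0021097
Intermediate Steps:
p(G) = 6*G
1/(o(-87, 5) + p(72)) = 1/(42 + 6*72) = 1/(42 + 432) = 1/474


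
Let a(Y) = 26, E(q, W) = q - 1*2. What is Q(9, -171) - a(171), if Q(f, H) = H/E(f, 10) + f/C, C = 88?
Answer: -31001/616 ≈ -50.326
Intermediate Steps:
E(q, W) = -2 + q (E(q, W) = q - 2 = -2 + q)
Q(f, H) = f/88 + H/(-2 + f) (Q(f, H) = H/(-2 + f) + f/88 = f/88 + H/(-2 + f))
Q(9, -171) - a(171) = (-171 + (1/88)*9*(-2 + 9))/(-2 + 9) - 1*26 = (-171 + (1/88)*9*7)/7 - 26 = (-171 + 63/88)/7 - 26 = (⅐)*(-14985/88) - 26 = -14985/616 - 26 = -31001/616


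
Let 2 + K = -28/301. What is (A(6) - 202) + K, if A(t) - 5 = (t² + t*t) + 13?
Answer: -4906/43 ≈ -114.09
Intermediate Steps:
K = -90/43 (K = -2 - 28/301 = -2 - 28*1/301 = -2 - 4/43 = -90/43 ≈ -2.0930)
A(t) = 18 + 2*t² (A(t) = 5 + ((t² + t*t) + 13) = 5 + ((t² + t²) + 13) = 5 + (2*t² + 13) = 5 + (13 + 2*t²) = 18 + 2*t²)
(A(6) - 202) + K = ((18 + 2*6²) - 202) - 90/43 = ((18 + 2*36) - 202) - 90/43 = ((18 + 72) - 202) - 90/43 = (90 - 202) - 90/43 = -112 - 90/43 = -4906/43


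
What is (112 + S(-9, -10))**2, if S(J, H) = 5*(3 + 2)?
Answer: 18769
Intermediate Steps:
S(J, H) = 25 (S(J, H) = 5*5 = 25)
(112 + S(-9, -10))**2 = (112 + 25)**2 = 137**2 = 18769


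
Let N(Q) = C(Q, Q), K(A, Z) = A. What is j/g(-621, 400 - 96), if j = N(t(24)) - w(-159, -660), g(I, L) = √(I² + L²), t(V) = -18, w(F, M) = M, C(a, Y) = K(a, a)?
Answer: 642*√478057/478057 ≈ 0.92853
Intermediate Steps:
C(a, Y) = a
N(Q) = Q
j = 642 (j = -18 - 1*(-660) = -18 + 660 = 642)
j/g(-621, 400 - 96) = 642/(√((-621)² + (400 - 96)²)) = 642/(√(385641 + 304²)) = 642/(√(385641 + 92416)) = 642/(√478057) = 642*(√478057/478057) = 642*√478057/478057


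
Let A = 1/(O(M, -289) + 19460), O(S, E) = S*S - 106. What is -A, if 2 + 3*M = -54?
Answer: -9/177322 ≈ -5.0755e-5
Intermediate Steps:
M = -56/3 (M = -⅔ + (⅓)*(-54) = -⅔ - 18 = -56/3 ≈ -18.667)
O(S, E) = -106 + S² (O(S, E) = S² - 106 = -106 + S²)
A = 9/177322 (A = 1/((-106 + (-56/3)²) + 19460) = 1/((-106 + 3136/9) + 19460) = 1/(2182/9 + 19460) = 1/(177322/9) = 9/177322 ≈ 5.0755e-5)
-A = -1*9/177322 = -9/177322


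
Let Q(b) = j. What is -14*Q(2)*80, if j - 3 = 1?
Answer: -4480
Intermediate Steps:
j = 4 (j = 3 + 1 = 4)
Q(b) = 4
-14*Q(2)*80 = -14*4*80 = -56*80 = -4480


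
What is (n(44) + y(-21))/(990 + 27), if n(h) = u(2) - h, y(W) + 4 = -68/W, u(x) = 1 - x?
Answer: -961/21357 ≈ -0.044997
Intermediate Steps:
y(W) = -4 - 68/W
n(h) = -1 - h (n(h) = (1 - 1*2) - h = (1 - 2) - h = -1 - h)
(n(44) + y(-21))/(990 + 27) = ((-1 - 1*44) + (-4 - 68/(-21)))/(990 + 27) = ((-1 - 44) + (-4 - 68*(-1/21)))/1017 = (-45 + (-4 + 68/21))*(1/1017) = (-45 - 16/21)*(1/1017) = -961/21*1/1017 = -961/21357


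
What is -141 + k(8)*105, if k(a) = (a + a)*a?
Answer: 13299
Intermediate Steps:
k(a) = 2*a² (k(a) = (2*a)*a = 2*a²)
-141 + k(8)*105 = -141 + (2*8²)*105 = -141 + (2*64)*105 = -141 + 128*105 = -141 + 13440 = 13299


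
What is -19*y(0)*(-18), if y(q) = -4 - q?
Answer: -1368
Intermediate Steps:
-19*y(0)*(-18) = -19*(-4 - 1*0)*(-18) = -19*(-4 + 0)*(-18) = -19*(-4)*(-18) = 76*(-18) = -1368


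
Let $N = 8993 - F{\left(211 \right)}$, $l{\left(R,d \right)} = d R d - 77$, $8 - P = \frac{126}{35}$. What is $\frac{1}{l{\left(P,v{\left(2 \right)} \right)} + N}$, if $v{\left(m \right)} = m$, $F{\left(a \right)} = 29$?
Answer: $\frac{5}{44523} \approx 0.0001123$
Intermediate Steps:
$P = \frac{22}{5}$ ($P = 8 - \frac{126}{35} = 8 - 126 \cdot \frac{1}{35} = 8 - \frac{18}{5} = \frac{22}{5} \approx 4.4$)
$l{\left(R,d \right)} = -77 + R d^{2}$ ($l{\left(R,d \right)} = R d d - 77 = R d^{2} - 77 = -77 + R d^{2}$)
$N = 8964$ ($N = 8993 - 29 = 8964$)
$\frac{1}{l{\left(P,v{\left(2 \right)} \right)} + N} = \frac{1}{\left(-77 + \frac{22 \cdot 2^{2}}{5}\right) + 8964} = \frac{1}{\left(-77 + \frac{22}{5} \cdot 4\right) + 8964} = \frac{1}{\left(-77 + \frac{88}{5}\right) + 8964} = \frac{1}{- \frac{297}{5} + 8964} = \frac{1}{\frac{44523}{5}} = \frac{5}{44523}$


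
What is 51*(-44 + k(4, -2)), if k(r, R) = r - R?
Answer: -1938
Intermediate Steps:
51*(-44 + k(4, -2)) = 51*(-44 + (4 - 1*(-2))) = 51*(-44 + (4 + 2)) = 51*(-44 + 6) = 51*(-38) = -1938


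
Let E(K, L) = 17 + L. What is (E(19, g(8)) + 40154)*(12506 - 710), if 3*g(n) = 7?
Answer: 473884640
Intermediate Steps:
g(n) = 7/3 (g(n) = (⅓)*7 = 7/3)
(E(19, g(8)) + 40154)*(12506 - 710) = ((17 + 7/3) + 40154)*(12506 - 710) = (58/3 + 40154)*11796 = (120520/3)*11796 = 473884640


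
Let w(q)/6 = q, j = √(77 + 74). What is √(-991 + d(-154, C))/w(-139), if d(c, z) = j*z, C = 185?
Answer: -√(-991 + 185*√151)/834 ≈ -0.042937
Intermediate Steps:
j = √151 ≈ 12.288
d(c, z) = z*√151 (d(c, z) = √151*z = z*√151)
w(q) = 6*q
√(-991 + d(-154, C))/w(-139) = √(-991 + 185*√151)/((6*(-139))) = √(-991 + 185*√151)/(-834) = √(-991 + 185*√151)*(-1/834) = -√(-991 + 185*√151)/834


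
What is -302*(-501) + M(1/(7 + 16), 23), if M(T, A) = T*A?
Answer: 151303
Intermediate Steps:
M(T, A) = A*T
-302*(-501) + M(1/(7 + 16), 23) = -302*(-501) + 23/(7 + 16) = 151302 + 23/23 = 151302 + 23*(1/23) = 151302 + 1 = 151303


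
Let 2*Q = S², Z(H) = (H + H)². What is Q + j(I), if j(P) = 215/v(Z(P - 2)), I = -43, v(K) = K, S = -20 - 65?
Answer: 5852293/1620 ≈ 3612.5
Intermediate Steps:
Z(H) = 4*H² (Z(H) = (2*H)² = 4*H²)
S = -85
j(P) = 215/(4*(-2 + P)²) (j(P) = 215/((4*(P - 2)²)) = 215/((4*(-2 + P)²)) = 215*(1/(4*(-2 + P)²)) = 215/(4*(-2 + P)²))
Q = 7225/2 (Q = (½)*(-85)² = (½)*7225 = 7225/2 ≈ 3612.5)
Q + j(I) = 7225/2 + 215/(4*(-2 - 43)²) = 7225/2 + (215/4)/(-45)² = 7225/2 + (215/4)*(1/2025) = 7225/2 + 43/1620 = 5852293/1620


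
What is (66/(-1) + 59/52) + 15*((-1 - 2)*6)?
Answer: -17413/52 ≈ -334.87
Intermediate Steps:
(66/(-1) + 59/52) + 15*((-1 - 2)*6) = (66*(-1) + 59*(1/52)) + 15*(-3*6) = (-66 + 59/52) + 15*(-18) = -3373/52 - 270 = -17413/52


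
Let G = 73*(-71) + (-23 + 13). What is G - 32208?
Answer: -37401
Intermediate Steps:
G = -5193 (G = -5183 - 10 = -5193)
G - 32208 = -5193 - 32208 = -37401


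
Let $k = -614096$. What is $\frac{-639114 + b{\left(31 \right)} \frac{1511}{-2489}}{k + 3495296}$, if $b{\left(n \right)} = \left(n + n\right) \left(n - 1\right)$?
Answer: $- \frac{265594201}{1195217800} \approx -0.22221$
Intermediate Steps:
$b{\left(n \right)} = 2 n \left(-1 + n\right)$
$\frac{-639114 + b{\left(31 \right)} \frac{1511}{-2489}}{k + 3495296} = \frac{-639114 + 2 \cdot 31 \left(-1 + 31\right) \frac{1511}{-2489}}{-614096 + 3495296} = \frac{-639114 + 2 \cdot 31 \cdot 30 \cdot 1511 \left(- \frac{1}{2489}\right)}{2881200} = \left(-639114 + 1860 \left(- \frac{1511}{2489}\right)\right) \frac{1}{2881200} = \left(-639114 - \frac{2810460}{2489}\right) \frac{1}{2881200} = \left(- \frac{1593565206}{2489}\right) \frac{1}{2881200} = - \frac{265594201}{1195217800}$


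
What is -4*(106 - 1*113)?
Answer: 28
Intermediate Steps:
-4*(106 - 1*113) = -4*(106 - 113) = -4*(-7) = 28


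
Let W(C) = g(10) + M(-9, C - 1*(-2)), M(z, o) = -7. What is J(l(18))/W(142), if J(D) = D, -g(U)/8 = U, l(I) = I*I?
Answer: -108/29 ≈ -3.7241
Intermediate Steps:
l(I) = I**2
g(U) = -8*U
W(C) = -87 (W(C) = -8*10 - 7 = -80 - 7 = -87)
J(l(18))/W(142) = 18**2/(-87) = 324*(-1/87) = -108/29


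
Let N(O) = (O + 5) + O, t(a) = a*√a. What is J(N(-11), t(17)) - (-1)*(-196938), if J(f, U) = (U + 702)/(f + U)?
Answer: -53566145/272 + 719*√17/272 ≈ -1.9692e+5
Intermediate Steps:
t(a) = a^(3/2)
N(O) = 5 + 2*O (N(O) = (5 + O) + O = 5 + 2*O)
J(f, U) = (702 + U)/(U + f)
J(N(-11), t(17)) - (-1)*(-196938) = (702 + 17^(3/2))/(17^(3/2) + (5 + 2*(-11))) - (-1)*(-196938) = (702 + 17*√17)/(17*√17 + (5 - 22)) - 1*196938 = (702 + 17*√17)/(17*√17 - 17) - 196938 = (702 + 17*√17)/(-17 + 17*√17) - 196938 = -196938 + (702 + 17*√17)/(-17 + 17*√17)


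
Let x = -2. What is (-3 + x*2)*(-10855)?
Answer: 75985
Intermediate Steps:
(-3 + x*2)*(-10855) = (-3 - 2*2)*(-10855) = (-3 - 4)*(-10855) = -7*(-10855) = 75985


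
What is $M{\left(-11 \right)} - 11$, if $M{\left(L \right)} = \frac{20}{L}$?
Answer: $- \frac{141}{11} \approx -12.818$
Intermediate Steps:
$M{\left(-11 \right)} - 11 = \frac{20}{-11} - 11 = 20 \left(- \frac{1}{11}\right) - 11 = - \frac{20}{11} - 11 = - \frac{141}{11}$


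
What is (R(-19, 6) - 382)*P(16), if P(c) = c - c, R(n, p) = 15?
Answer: 0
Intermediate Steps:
P(c) = 0
(R(-19, 6) - 382)*P(16) = (15 - 382)*0 = -367*0 = 0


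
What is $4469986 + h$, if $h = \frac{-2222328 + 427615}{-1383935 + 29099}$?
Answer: $\frac{6056099747009}{1354836} \approx 4.47 \cdot 10^{6}$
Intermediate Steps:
$h = \frac{1794713}{1354836}$ ($h = - \frac{1794713}{-1354836} = \left(-1794713\right) \left(- \frac{1}{1354836}\right) = \frac{1794713}{1354836} \approx 1.3247$)
$4469986 + h = 4469986 + \frac{1794713}{1354836} = \frac{6056099747009}{1354836}$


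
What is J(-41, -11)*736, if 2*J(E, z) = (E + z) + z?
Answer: -23184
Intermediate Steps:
J(E, z) = z + E/2 (J(E, z) = ((E + z) + z)/2 = (E + 2*z)/2 = z + E/2)
J(-41, -11)*736 = (-11 + (½)*(-41))*736 = (-11 - 41/2)*736 = -63/2*736 = -23184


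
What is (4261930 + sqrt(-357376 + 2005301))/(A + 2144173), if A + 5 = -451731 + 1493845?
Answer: 2130965/1593141 + 5*sqrt(65917)/3186282 ≈ 1.3380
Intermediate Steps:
A = 1042109 (A = -5 + (-451731 + 1493845) = -5 + 1042114 = 1042109)
(4261930 + sqrt(-357376 + 2005301))/(A + 2144173) = (4261930 + sqrt(-357376 + 2005301))/(1042109 + 2144173) = (4261930 + sqrt(1647925))/3186282 = (4261930 + 5*sqrt(65917))*(1/3186282) = 2130965/1593141 + 5*sqrt(65917)/3186282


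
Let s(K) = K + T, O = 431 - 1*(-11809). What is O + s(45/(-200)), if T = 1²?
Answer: 489631/40 ≈ 12241.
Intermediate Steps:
O = 12240 (O = 431 + 11809 = 12240)
T = 1
s(K) = 1 + K (s(K) = K + 1 = 1 + K)
O + s(45/(-200)) = 12240 + (1 + 45/(-200)) = 12240 + (1 + 45*(-1/200)) = 12240 + (1 - 9/40) = 12240 + 31/40 = 489631/40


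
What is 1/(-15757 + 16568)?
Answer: 1/811 ≈ 0.0012330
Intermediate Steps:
1/(-15757 + 16568) = 1/811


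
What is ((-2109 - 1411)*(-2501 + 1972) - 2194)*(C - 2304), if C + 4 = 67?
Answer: -4168004526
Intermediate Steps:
C = 63 (C = -4 + 67 = 63)
((-2109 - 1411)*(-2501 + 1972) - 2194)*(C - 2304) = ((-2109 - 1411)*(-2501 + 1972) - 2194)*(63 - 2304) = (-3520*(-529) - 2194)*(-2241) = (1862080 - 2194)*(-2241) = 1859886*(-2241) = -4168004526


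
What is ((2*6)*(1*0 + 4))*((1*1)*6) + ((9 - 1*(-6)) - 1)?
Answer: 302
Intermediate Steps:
((2*6)*(1*0 + 4))*((1*1)*6) + ((9 - 1*(-6)) - 1) = (12*(0 + 4))*(1*6) + ((9 + 6) - 1) = (12*4)*6 + (15 - 1) = 48*6 + 14 = 288 + 14 = 302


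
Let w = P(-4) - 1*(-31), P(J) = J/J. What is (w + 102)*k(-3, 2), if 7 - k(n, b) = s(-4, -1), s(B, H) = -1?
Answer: 1072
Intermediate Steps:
P(J) = 1
k(n, b) = 8 (k(n, b) = 7 - 1*(-1) = 7 + 1 = 8)
w = 32 (w = 1 - 1*(-31) = 1 + 31 = 32)
(w + 102)*k(-3, 2) = (32 + 102)*8 = 134*8 = 1072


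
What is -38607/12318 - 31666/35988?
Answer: -74143771/18470841 ≈ -4.0141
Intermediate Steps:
-38607/12318 - 31666/35988 = -38607*1/12318 - 31666*1/35988 = -12869/4106 - 15833/17994 = -74143771/18470841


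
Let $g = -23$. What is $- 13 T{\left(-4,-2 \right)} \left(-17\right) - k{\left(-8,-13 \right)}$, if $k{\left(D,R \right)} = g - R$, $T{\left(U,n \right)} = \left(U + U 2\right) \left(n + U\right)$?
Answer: $15922$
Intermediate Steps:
$T{\left(U,n \right)} = 3 U \left(U + n\right)$ ($T{\left(U,n \right)} = \left(U + 2 U\right) \left(U + n\right) = 3 U \left(U + n\right)$)
$k{\left(D,R \right)} = -23 - R$
$- 13 T{\left(-4,-2 \right)} \left(-17\right) - k{\left(-8,-13 \right)} = - 13 \cdot 3 \left(-4\right) \left(-4 - 2\right) \left(-17\right) - \left(-23 - -13\right) = - 13 \cdot 3 \left(-4\right) \left(-6\right) \left(-17\right) - \left(-23 + 13\right) = \left(-13\right) 72 \left(-17\right) - -10 = \left(-936\right) \left(-17\right) + 10 = 15912 + 10 = 15922$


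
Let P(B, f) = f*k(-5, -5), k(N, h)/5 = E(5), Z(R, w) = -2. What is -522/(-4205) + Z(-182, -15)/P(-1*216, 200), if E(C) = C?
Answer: 8971/72500 ≈ 0.12374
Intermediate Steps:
k(N, h) = 25 (k(N, h) = 5*5 = 25)
P(B, f) = 25*f (P(B, f) = f*25 = 25*f)
-522/(-4205) + Z(-182, -15)/P(-1*216, 200) = -522/(-4205) - 2/(25*200) = -522*(-1/4205) - 2/5000 = 18/145 - 2*1/5000 = 18/145 - 1/2500 = 8971/72500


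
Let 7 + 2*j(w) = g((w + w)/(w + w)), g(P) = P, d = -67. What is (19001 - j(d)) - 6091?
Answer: 12913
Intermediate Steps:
j(w) = -3 (j(w) = -7/2 + ((w + w)/(w + w))/2 = -7/2 + ((2*w)/((2*w)))/2 = -7/2 + ((2*w)*(1/(2*w)))/2 = -7/2 + (½)*1 = -7/2 + ½ = -3)
(19001 - j(d)) - 6091 = (19001 - 1*(-3)) - 6091 = (19001 + 3) - 6091 = 19004 - 6091 = 12913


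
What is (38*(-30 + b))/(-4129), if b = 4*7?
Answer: 76/4129 ≈ 0.018406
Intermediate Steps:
b = 28
(38*(-30 + b))/(-4129) = (38*(-30 + 28))/(-4129) = (38*(-2))*(-1/4129) = -76*(-1/4129) = 76/4129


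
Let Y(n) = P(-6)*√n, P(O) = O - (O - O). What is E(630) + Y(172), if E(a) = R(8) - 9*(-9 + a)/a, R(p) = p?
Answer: -61/70 - 12*√43 ≈ -79.561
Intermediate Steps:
P(O) = O (P(O) = O - 1*0 = O + 0 = O)
E(a) = 8 - (-81 + 9*a)/a (E(a) = 8 - 9*(-9 + a)/a = 8 - (-81 + 9*a)/a)
Y(n) = -6*√n
E(630) + Y(172) = (81 - 1*630)/630 - 12*√43 = (81 - 630)/630 - 12*√43 = (1/630)*(-549) - 12*√43 = -61/70 - 12*√43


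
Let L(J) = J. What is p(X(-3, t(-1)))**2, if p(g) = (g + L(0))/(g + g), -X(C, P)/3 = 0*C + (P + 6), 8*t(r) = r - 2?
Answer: 1/4 ≈ 0.25000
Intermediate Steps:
t(r) = -1/4 + r/8 (t(r) = (r - 2)/8 = (-2 + r)/8 = -1/4 + r/8)
X(C, P) = -18 - 3*P (X(C, P) = -3*(0*C + (P + 6)) = -3*(0 + (6 + P)) = -3*(6 + P) = -18 - 3*P)
p(g) = 1/2 (p(g) = (g + 0)/(g + g) = g/((2*g)) = g*(1/(2*g)) = 1/2)
p(X(-3, t(-1)))**2 = (1/2)**2 = 1/4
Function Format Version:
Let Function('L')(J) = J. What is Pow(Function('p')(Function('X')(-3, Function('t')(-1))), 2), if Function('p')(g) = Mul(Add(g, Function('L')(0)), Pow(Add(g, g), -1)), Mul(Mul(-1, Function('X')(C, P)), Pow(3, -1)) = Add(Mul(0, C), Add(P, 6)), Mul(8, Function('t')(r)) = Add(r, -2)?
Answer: Rational(1, 4) ≈ 0.25000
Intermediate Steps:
Function('t')(r) = Add(Rational(-1, 4), Mul(Rational(1, 8), r)) (Function('t')(r) = Mul(Rational(1, 8), Add(r, -2)) = Mul(Rational(1, 8), Add(-2, r)) = Add(Rational(-1, 4), Mul(Rational(1, 8), r)))
Function('X')(C, P) = Add(-18, Mul(-3, P)) (Function('X')(C, P) = Mul(-3, Add(Mul(0, C), Add(P, 6))) = Mul(-3, Add(0, Add(6, P))) = Mul(-3, Add(6, P)) = Add(-18, Mul(-3, P)))
Function('p')(g) = Rational(1, 2) (Function('p')(g) = Mul(Add(g, 0), Pow(Add(g, g), -1)) = Mul(g, Pow(Mul(2, g), -1)) = Mul(g, Mul(Rational(1, 2), Pow(g, -1))) = Rational(1, 2))
Pow(Function('p')(Function('X')(-3, Function('t')(-1))), 2) = Pow(Rational(1, 2), 2) = Rational(1, 4)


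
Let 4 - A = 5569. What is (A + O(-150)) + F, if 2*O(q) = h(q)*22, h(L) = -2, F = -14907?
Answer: -20494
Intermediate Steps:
A = -5565 (A = 4 - 1*5569 = 4 - 5569 = -5565)
O(q) = -22 (O(q) = (-2*22)/2 = (½)*(-44) = -22)
(A + O(-150)) + F = (-5565 - 22) - 14907 = -5587 - 14907 = -20494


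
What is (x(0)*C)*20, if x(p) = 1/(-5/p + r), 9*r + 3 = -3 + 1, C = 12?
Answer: 0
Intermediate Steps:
r = -5/9 (r = -⅓ + (-3 + 1)/9 = -⅓ + (⅑)*(-2) = -⅓ - 2/9 = -5/9 ≈ -0.55556)
x(p) = 1/(-5/9 - 5/p) (x(p) = 1/(-5/p - 5/9) = 1/(-5/9 - 5/p))
(x(0)*C)*20 = (((9/5)*0/(-9 - 1*0))*12)*20 = (((9/5)*0/(-9 + 0))*12)*20 = (((9/5)*0/(-9))*12)*20 = (((9/5)*0*(-⅑))*12)*20 = (0*12)*20 = 0*20 = 0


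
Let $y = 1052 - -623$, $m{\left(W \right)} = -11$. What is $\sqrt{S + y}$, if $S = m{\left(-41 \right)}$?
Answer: $8 \sqrt{26} \approx 40.792$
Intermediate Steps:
$S = -11$
$y = 1675$ ($y = 1052 + 623 = 1675$)
$\sqrt{S + y} = \sqrt{-11 + 1675} = \sqrt{1664} = 8 \sqrt{26}$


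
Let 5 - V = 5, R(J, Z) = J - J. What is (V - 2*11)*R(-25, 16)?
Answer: 0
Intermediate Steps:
R(J, Z) = 0
V = 0 (V = 5 - 1*5 = 5 - 5 = 0)
(V - 2*11)*R(-25, 16) = (0 - 2*11)*0 = (0 - 22)*0 = -22*0 = 0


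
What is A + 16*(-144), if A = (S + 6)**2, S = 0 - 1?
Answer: -2279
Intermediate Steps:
S = -1
A = 25 (A = (-1 + 6)**2 = 5**2 = 25)
A + 16*(-144) = 25 + 16*(-144) = 25 - 2304 = -2279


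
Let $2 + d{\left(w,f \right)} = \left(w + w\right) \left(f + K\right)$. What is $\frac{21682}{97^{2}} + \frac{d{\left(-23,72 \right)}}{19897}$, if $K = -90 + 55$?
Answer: $\frac{415373818}{187210873} \approx 2.2188$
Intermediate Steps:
$K = -35$
$d{\left(w,f \right)} = -2 + 2 w \left(-35 + f\right)$ ($d{\left(w,f \right)} = -2 + \left(w + w\right) \left(f - 35\right) = -2 + 2 w \left(-35 + f\right)$)
$\frac{21682}{97^{2}} + \frac{d{\left(-23,72 \right)}}{19897} = \frac{21682}{97^{2}} + \frac{-2 - -1610 + 2 \cdot 72 \left(-23\right)}{19897} = \frac{21682}{9409} + \left(-2 + 1610 - 3312\right) \frac{1}{19897} = 21682 \cdot \frac{1}{9409} - \frac{1704}{19897} = \frac{21682}{9409} - \frac{1704}{19897} = \frac{415373818}{187210873}$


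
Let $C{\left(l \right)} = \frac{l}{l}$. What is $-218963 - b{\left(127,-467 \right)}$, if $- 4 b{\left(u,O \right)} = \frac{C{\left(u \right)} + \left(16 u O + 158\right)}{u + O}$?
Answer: $- \frac{59368179}{272} \approx -2.1827 \cdot 10^{5}$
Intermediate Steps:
$C{\left(l \right)} = 1$
$b{\left(u,O \right)} = - \frac{159 + 16 O u}{4 \left(O + u\right)}$ ($b{\left(u,O \right)} = - \frac{\left(1 + \left(16 u O + 158\right)\right) \frac{1}{u + O}}{4} = - \frac{\left(1 + \left(16 O u + 158\right)\right) \frac{1}{O + u}}{4} = - \frac{\left(1 + \left(158 + 16 O u\right)\right) \frac{1}{O + u}}{4} = - \frac{\left(159 + 16 O u\right) \frac{1}{O + u}}{4} = - \frac{\frac{1}{O + u} \left(159 + 16 O u\right)}{4} = - \frac{159 + 16 O u}{4 \left(O + u\right)}$)
$-218963 - b{\left(127,-467 \right)} = -218963 - \frac{- \frac{159}{4} - \left(-1868\right) 127}{-467 + 127} = -218963 - \frac{- \frac{159}{4} + 237236}{-340} = -218963 - \left(- \frac{1}{340}\right) \frac{948785}{4} = -218963 - - \frac{189757}{272} = -218963 + \frac{189757}{272} = - \frac{59368179}{272}$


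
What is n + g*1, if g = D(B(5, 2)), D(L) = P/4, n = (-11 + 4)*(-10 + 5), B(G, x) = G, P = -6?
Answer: 67/2 ≈ 33.500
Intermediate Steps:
n = 35 (n = -7*(-5) = 35)
D(L) = -3/2 (D(L) = -6/4 = -6*1/4 = -3/2)
g = -3/2 ≈ -1.5000
n + g*1 = 35 - 3/2*1 = 35 - 3/2 = 67/2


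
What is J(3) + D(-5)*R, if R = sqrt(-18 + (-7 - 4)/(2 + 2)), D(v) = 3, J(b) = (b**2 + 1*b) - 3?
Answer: 9 + 3*I*sqrt(83)/2 ≈ 9.0 + 13.666*I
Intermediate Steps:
J(b) = -3 + b + b**2 (J(b) = (b**2 + b) - 3 = (b + b**2) - 3 = -3 + b + b**2)
R = I*sqrt(83)/2 (R = sqrt(-18 - 11/4) = sqrt(-83/4) = I*sqrt(83)/2 ≈ 4.5552*I)
J(3) + D(-5)*R = (-3 + 3 + 3**2) + 3*(I*sqrt(83)/2) = (-3 + 3 + 9) + 3*I*sqrt(83)/2 = 9 + 3*I*sqrt(83)/2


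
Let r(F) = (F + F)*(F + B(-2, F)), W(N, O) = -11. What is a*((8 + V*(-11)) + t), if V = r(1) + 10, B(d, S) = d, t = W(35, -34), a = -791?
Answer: 71981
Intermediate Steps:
t = -11
r(F) = 2*F*(-2 + F) (r(F) = (F + F)*(F - 2) = (2*F)*(-2 + F) = 2*F*(-2 + F))
V = 8 (V = 2*1*(-2 + 1) + 10 = 2*1*(-1) + 10 = -2 + 10 = 8)
a*((8 + V*(-11)) + t) = -791*((8 + 8*(-11)) - 11) = -791*((8 - 88) - 11) = -791*(-80 - 11) = -791*(-91) = 71981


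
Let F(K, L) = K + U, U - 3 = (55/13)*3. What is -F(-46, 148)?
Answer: 394/13 ≈ 30.308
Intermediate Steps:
U = 204/13 (U = 3 + (55/13)*3 = 3 + 165/13 = 204/13 ≈ 15.692)
F(K, L) = 204/13 + K (F(K, L) = K + 204/13 = 204/13 + K)
-F(-46, 148) = -(204/13 - 46) = -1*(-394/13) = 394/13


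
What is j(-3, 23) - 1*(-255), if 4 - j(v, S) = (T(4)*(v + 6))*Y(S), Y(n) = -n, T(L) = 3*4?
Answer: 1087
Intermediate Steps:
T(L) = 12
j(v, S) = 4 + S*(72 + 12*v) (j(v, S) = 4 - 12*(v + 6)*(-S) = 4 - 12*(6 + v)*(-S) = 4 - (72 + 12*v)*(-S) = 4 - (-1)*S*(72 + 12*v) = 4 + S*(72 + 12*v))
j(-3, 23) - 1*(-255) = (4 + 72*23 + 12*23*(-3)) - 1*(-255) = (4 + 1656 - 828) + 255 = 832 + 255 = 1087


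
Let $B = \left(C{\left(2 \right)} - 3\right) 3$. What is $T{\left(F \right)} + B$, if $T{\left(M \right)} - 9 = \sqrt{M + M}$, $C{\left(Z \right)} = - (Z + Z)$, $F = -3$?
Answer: $-12 + i \sqrt{6} \approx -12.0 + 2.4495 i$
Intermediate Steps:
$C{\left(Z \right)} = - 2 Z$
$B = -21$ ($B = \left(\left(-2\right) 2 - 3\right) 3 = \left(-4 - 3\right) 3 = \left(-7\right) 3 = -21$)
$T{\left(M \right)} = 9 + \sqrt{2} \sqrt{M}$ ($T{\left(M \right)} = 9 + \sqrt{M + M} = 9 + \sqrt{2 M} = 9 + \sqrt{2} \sqrt{M}$)
$T{\left(F \right)} + B = \left(9 + \sqrt{2} \sqrt{-3}\right) - 21 = \left(9 + \sqrt{2} i \sqrt{3}\right) - 21 = \left(9 + i \sqrt{6}\right) - 21 = -12 + i \sqrt{6}$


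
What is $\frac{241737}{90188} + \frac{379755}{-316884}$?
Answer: $\frac{882359241}{595398629} \approx 1.482$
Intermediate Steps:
$\frac{241737}{90188} + \frac{379755}{-316884} = 241737 \cdot \frac{1}{90188} + 379755 \left(- \frac{1}{316884}\right) = \frac{241737}{90188} - \frac{126585}{105628} = \frac{882359241}{595398629}$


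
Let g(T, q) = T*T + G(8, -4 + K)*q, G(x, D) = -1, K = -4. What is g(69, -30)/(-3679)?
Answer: -4791/3679 ≈ -1.3023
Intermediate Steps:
g(T, q) = T² - q (g(T, q) = T*T - q = T² - q)
g(69, -30)/(-3679) = (69² - 1*(-30))/(-3679) = (4761 + 30)*(-1/3679) = 4791*(-1/3679) = -4791/3679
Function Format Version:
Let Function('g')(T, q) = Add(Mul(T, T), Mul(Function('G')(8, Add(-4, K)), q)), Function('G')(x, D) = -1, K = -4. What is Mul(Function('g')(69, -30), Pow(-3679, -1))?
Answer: Rational(-4791, 3679) ≈ -1.3023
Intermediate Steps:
Function('g')(T, q) = Add(Pow(T, 2), Mul(-1, q)) (Function('g')(T, q) = Add(Mul(T, T), Mul(-1, q)) = Add(Pow(T, 2), Mul(-1, q)))
Mul(Function('g')(69, -30), Pow(-3679, -1)) = Mul(Add(Pow(69, 2), Mul(-1, -30)), Pow(-3679, -1)) = Mul(Add(4761, 30), Rational(-1, 3679)) = Mul(4791, Rational(-1, 3679)) = Rational(-4791, 3679)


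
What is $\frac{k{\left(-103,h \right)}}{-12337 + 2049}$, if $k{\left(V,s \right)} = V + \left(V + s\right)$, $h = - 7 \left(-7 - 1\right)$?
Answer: $\frac{75}{5144} \approx 0.01458$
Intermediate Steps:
$h = 56$ ($h = \left(-7\right) \left(-8\right) = 56$)
$k{\left(V,s \right)} = s + 2 V$
$\frac{k{\left(-103,h \right)}}{-12337 + 2049} = \frac{56 + 2 \left(-103\right)}{-12337 + 2049} = \frac{56 - 206}{-10288} = \left(-150\right) \left(- \frac{1}{10288}\right) = \frac{75}{5144}$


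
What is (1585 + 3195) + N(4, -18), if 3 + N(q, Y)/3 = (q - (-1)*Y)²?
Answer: 5359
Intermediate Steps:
N(q, Y) = -9 + 3*(Y + q)² (N(q, Y) = -9 + 3*(q - (-1)*Y)² = -9 + 3*(q + Y)² = -9 + 3*(Y + q)²)
(1585 + 3195) + N(4, -18) = (1585 + 3195) + (-9 + 3*(-18 + 4)²) = 4780 + (-9 + 3*(-14)²) = 4780 + (-9 + 3*196) = 4780 + (-9 + 588) = 4780 + 579 = 5359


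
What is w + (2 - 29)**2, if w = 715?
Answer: 1444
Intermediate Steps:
w + (2 - 29)**2 = 715 + (2 - 29)**2 = 715 + (-27)**2 = 715 + 729 = 1444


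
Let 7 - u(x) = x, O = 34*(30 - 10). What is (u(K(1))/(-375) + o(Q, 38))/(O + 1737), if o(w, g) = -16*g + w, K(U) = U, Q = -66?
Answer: -84252/302125 ≈ -0.27886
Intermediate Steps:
o(w, g) = w - 16*g
O = 680 (O = 34*20 = 680)
u(x) = 7 - x
(u(K(1))/(-375) + o(Q, 38))/(O + 1737) = ((7 - 1*1)/(-375) + (-66 - 16*38))/(680 + 1737) = ((7 - 1)*(-1/375) + (-66 - 608))/2417 = (6*(-1/375) - 674)*(1/2417) = (-2/125 - 674)*(1/2417) = -84252/125*1/2417 = -84252/302125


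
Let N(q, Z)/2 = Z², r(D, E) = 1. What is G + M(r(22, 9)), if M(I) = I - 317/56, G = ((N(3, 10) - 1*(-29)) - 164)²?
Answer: 236339/56 ≈ 4220.3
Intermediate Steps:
N(q, Z) = 2*Z²
G = 4225 (G = ((2*10² - 1*(-29)) - 164)² = ((2*100 + 29) - 164)² = ((200 + 29) - 164)² = (229 - 164)² = 65² = 4225)
M(I) = -317/56 + I (M(I) = I - 317/56 = -317/56 + I)
G + M(r(22, 9)) = 4225 + (-317/56 + 1) = 4225 - 261/56 = 236339/56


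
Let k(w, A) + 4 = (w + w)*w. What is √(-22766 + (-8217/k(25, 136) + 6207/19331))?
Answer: I*√13211469290204058146/24086426 ≈ 150.9*I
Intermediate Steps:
k(w, A) = -4 + 2*w² (k(w, A) = -4 + (w + w)*w = -4 + (2*w)*w = -4 + 2*w²)
√(-22766 + (-8217/k(25, 136) + 6207/19331)) = √(-22766 + (-8217/(-4 + 2*25²) + 6207/19331)) = √(-22766 + (-8217/(-4 + 2*625) + 6207*(1/19331))) = √(-22766 + (-8217/(-4 + 1250) + 6207/19331)) = √(-22766 + (-8217/1246 + 6207/19331)) = √(-22766 - 151108905/24086426) = √(-548502683221/24086426) = I*√13211469290204058146/24086426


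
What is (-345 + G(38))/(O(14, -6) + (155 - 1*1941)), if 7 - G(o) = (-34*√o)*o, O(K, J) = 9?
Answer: 338/1777 - 1292*√38/1777 ≈ -4.2917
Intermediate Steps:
G(o) = 7 + 34*o^(3/2) (G(o) = 7 - (-34*√o)*o = 7 - (-34)*o^(3/2) = 7 + 34*o^(3/2))
(-345 + G(38))/(O(14, -6) + (155 - 1*1941)) = (-345 + (7 + 34*38^(3/2)))/(9 + (155 - 1*1941)) = (-345 + (7 + 34*(38*√38)))/(9 + (155 - 1941)) = (-345 + (7 + 1292*√38))/(9 - 1786) = (-338 + 1292*√38)/(-1777) = (-338 + 1292*√38)*(-1/1777) = 338/1777 - 1292*√38/1777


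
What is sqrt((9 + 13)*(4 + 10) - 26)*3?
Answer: 3*sqrt(282) ≈ 50.379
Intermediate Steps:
sqrt((9 + 13)*(4 + 10) - 26)*3 = sqrt(22*14 - 26)*3 = sqrt(308 - 26)*3 = sqrt(282)*3 = 3*sqrt(282)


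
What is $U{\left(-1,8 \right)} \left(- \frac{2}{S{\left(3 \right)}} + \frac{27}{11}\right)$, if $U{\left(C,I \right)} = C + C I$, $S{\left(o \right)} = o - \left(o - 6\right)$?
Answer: $- \frac{210}{11} \approx -19.091$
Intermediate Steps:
$S{\left(o \right)} = 6$ ($S{\left(o \right)} = o - \left(o - 6\right) = o - \left(-6 + o\right) = 6$)
$U{\left(-1,8 \right)} \left(- \frac{2}{S{\left(3 \right)}} + \frac{27}{11}\right) = - (1 + 8) \left(- \frac{2}{6} + \frac{27}{11}\right) = \left(-1\right) 9 \left(\left(-2\right) \frac{1}{6} + 27 \cdot \frac{1}{11}\right) = - 9 \left(- \frac{1}{3} + \frac{27}{11}\right) = \left(-9\right) \frac{70}{33} = - \frac{210}{11}$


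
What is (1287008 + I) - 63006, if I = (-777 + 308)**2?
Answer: 1443963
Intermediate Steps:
I = 219961 (I = (-469)**2 = 219961)
(1287008 + I) - 63006 = (1287008 + 219961) - 63006 = 1506969 - 63006 = 1443963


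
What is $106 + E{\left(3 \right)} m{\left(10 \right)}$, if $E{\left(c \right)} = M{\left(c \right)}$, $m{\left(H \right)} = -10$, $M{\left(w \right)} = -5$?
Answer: $156$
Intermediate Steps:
$E{\left(c \right)} = -5$
$106 + E{\left(3 \right)} m{\left(10 \right)} = 106 - -50 = 106 + 50 = 156$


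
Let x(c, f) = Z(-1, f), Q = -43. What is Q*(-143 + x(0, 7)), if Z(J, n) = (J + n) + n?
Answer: 5590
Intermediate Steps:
Z(J, n) = J + 2*n
x(c, f) = -1 + 2*f
Q*(-143 + x(0, 7)) = -43*(-143 + (-1 + 2*7)) = -43*(-143 + (-1 + 14)) = -43*(-143 + 13) = -43*(-130) = 5590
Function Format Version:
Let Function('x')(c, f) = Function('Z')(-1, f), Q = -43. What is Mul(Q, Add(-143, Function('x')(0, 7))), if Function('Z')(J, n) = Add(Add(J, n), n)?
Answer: 5590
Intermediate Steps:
Function('Z')(J, n) = Add(J, Mul(2, n))
Function('x')(c, f) = Add(-1, Mul(2, f))
Mul(Q, Add(-143, Function('x')(0, 7))) = Mul(-43, Add(-143, Add(-1, Mul(2, 7)))) = Mul(-43, Add(-143, Add(-1, 14))) = Mul(-43, Add(-143, 13)) = Mul(-43, -130) = 5590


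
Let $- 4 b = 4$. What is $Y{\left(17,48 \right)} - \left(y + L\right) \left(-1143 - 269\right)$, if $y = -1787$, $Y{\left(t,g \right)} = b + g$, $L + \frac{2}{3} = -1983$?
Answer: $- \frac{15972403}{3} \approx -5.3241 \cdot 10^{6}$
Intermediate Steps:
$b = -1$ ($b = \left(- \frac{1}{4}\right) 4 = -1$)
$L = - \frac{5951}{3}$ ($L = - \frac{2}{3} - 1983 = - \frac{5951}{3} \approx -1983.7$)
$Y{\left(t,g \right)} = -1 + g$
$Y{\left(17,48 \right)} - \left(y + L\right) \left(-1143 - 269\right) = \left(-1 + 48\right) - \left(-1787 - \frac{5951}{3}\right) \left(-1143 - 269\right) = 47 - \left(- \frac{11312}{3}\right) \left(-1412\right) = 47 - \frac{15972544}{3} = - \frac{15972403}{3}$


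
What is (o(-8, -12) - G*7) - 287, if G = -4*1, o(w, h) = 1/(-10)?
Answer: -2591/10 ≈ -259.10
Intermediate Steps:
o(w, h) = -⅒
G = -4
(o(-8, -12) - G*7) - 287 = (-⅒ - 1*(-4)*7) - 287 = (-⅒ + 4*7) - 287 = (-⅒ + 28) - 287 = 279/10 - 287 = -2591/10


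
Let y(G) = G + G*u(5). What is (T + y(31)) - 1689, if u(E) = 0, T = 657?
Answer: -1001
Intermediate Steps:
y(G) = G (y(G) = G + G*0 = G + 0 = G)
(T + y(31)) - 1689 = (657 + 31) - 1689 = 688 - 1689 = -1001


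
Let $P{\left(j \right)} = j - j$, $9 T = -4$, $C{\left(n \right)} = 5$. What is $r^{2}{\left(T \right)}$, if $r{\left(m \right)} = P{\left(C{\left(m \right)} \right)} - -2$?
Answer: $4$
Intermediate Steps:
$T = - \frac{4}{9}$ ($T = \frac{1}{9} \left(-4\right) = - \frac{4}{9} \approx -0.44444$)
$P{\left(j \right)} = 0$
$r{\left(m \right)} = 2$ ($r{\left(m \right)} = 0 - -2 = 0 + 2 = 2$)
$r^{2}{\left(T \right)} = 2^{2} = 4$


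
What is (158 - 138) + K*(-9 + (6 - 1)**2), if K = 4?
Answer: 84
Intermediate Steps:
(158 - 138) + K*(-9 + (6 - 1)**2) = (158 - 138) + 4*(-9 + (6 - 1)**2) = 20 + 4*(-9 + 5**2) = 20 + 4*(-9 + 25) = 20 + 4*16 = 20 + 64 = 84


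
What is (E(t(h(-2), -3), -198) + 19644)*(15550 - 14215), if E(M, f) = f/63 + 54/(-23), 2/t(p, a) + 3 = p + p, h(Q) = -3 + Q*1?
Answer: 4221003000/161 ≈ 2.6217e+7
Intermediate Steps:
h(Q) = -3 + Q
t(p, a) = 2/(-3 + 2*p) (t(p, a) = 2/(-3 + (p + p)) = 2/(-3 + 2*p))
E(M, f) = -54/23 + f/63 (E(M, f) = f*(1/63) + 54*(-1/23) = f/63 - 54/23 = -54/23 + f/63)
(E(t(h(-2), -3), -198) + 19644)*(15550 - 14215) = ((-54/23 + (1/63)*(-198)) + 19644)*(15550 - 14215) = ((-54/23 - 22/7) + 19644)*1335 = (-884/161 + 19644)*1335 = (3161800/161)*1335 = 4221003000/161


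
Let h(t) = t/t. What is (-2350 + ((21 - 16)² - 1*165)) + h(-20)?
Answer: -2489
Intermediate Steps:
h(t) = 1
(-2350 + ((21 - 16)² - 1*165)) + h(-20) = (-2350 + ((21 - 16)² - 1*165)) + 1 = (-2350 + (5² - 165)) + 1 = (-2350 + (25 - 165)) + 1 = (-2350 - 140) + 1 = -2490 + 1 = -2489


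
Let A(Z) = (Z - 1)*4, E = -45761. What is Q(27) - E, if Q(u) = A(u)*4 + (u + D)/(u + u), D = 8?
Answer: 2493593/54 ≈ 46178.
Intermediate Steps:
A(Z) = -4 + 4*Z (A(Z) = (-1 + Z)*4 = -4 + 4*Z)
Q(u) = -16 + 16*u + (8 + u)/(2*u) (Q(u) = (-4 + 4*u)*4 + (u + 8)/(u + u) = (-16 + 16*u) + (8 + u)/((2*u)) = (-16 + 16*u) + (8 + u)*(1/(2*u)) = (-16 + 16*u) + (8 + u)/(2*u) = -16 + 16*u + (8 + u)/(2*u))
Q(27) - E = (-31/2 + 4/27 + 16*27) - 1*(-45761) = (-31/2 + 4*(1/27) + 432) + 45761 = (-31/2 + 4/27 + 432) + 45761 = 22499/54 + 45761 = 2493593/54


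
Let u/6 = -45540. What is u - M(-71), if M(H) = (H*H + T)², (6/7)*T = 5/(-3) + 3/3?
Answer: -2079843484/81 ≈ -2.5677e+7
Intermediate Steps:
u = -273240 (u = 6*(-45540) = -273240)
T = -7/9 (T = 7*(5/(-3) + 3/3)/6 = 7*(5*(-⅓) + 3*(⅓))/6 = 7*(-5/3 + 1)/6 = (7/6)*(-⅔) = -7/9 ≈ -0.77778)
M(H) = (-7/9 + H²)² (M(H) = (H*H - 7/9)² = (H² - 7/9)² = (-7/9 + H²)²)
u - M(-71) = -273240 - (-7 + 9*(-71)²)²/81 = -273240 - (-7 + 9*5041)²/81 = -273240 - (-7 + 45369)²/81 = -273240 - 45362²/81 = -273240 - 2057711044/81 = -2079843484/81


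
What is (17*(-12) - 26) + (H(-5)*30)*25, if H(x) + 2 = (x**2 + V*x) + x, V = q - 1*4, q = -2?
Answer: 35770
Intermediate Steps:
V = -6 (V = -2 - 1*4 = -2 - 4 = -6)
H(x) = -2 + x**2 - 5*x (H(x) = -2 + ((x**2 - 6*x) + x) = -2 + (x**2 - 5*x) = -2 + x**2 - 5*x)
(17*(-12) - 26) + (H(-5)*30)*25 = (17*(-12) - 26) + ((-2 + (-5)**2 - 5*(-5))*30)*25 = (-204 - 26) + ((-2 + 25 + 25)*30)*25 = -230 + (48*30)*25 = -230 + 1440*25 = -230 + 36000 = 35770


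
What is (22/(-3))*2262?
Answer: -16588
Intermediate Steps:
(22/(-3))*2262 = (22*(-⅓))*2262 = -22/3*2262 = -16588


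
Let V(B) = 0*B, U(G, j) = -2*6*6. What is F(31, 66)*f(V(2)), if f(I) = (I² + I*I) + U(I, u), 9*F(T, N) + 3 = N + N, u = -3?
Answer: -1032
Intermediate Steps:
F(T, N) = -⅓ + 2*N/9 (F(T, N) = -⅓ + (N + N)/9 = -⅓ + (2*N)/9 = -⅓ + 2*N/9)
U(G, j) = -72 (U(G, j) = -12*6 = -72)
V(B) = 0
f(I) = -72 + 2*I² (f(I) = (I² + I*I) - 72 = (I² + I²) - 72 = 2*I² - 72 = -72 + 2*I²)
F(31, 66)*f(V(2)) = (-⅓ + (2/9)*66)*(-72 + 2*0²) = (-⅓ + 44/3)*(-72 + 2*0) = 43*(-72 + 0)/3 = (43/3)*(-72) = -1032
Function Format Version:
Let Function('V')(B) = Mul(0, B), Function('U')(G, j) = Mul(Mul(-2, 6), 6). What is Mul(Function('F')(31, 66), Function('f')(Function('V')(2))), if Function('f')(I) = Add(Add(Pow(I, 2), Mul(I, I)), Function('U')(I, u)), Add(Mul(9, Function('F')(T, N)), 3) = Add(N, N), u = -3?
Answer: -1032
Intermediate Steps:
Function('F')(T, N) = Add(Rational(-1, 3), Mul(Rational(2, 9), N)) (Function('F')(T, N) = Add(Rational(-1, 3), Mul(Rational(1, 9), Add(N, N))) = Add(Rational(-1, 3), Mul(Rational(1, 9), Mul(2, N))) = Add(Rational(-1, 3), Mul(Rational(2, 9), N)))
Function('U')(G, j) = -72 (Function('U')(G, j) = Mul(-12, 6) = -72)
Function('V')(B) = 0
Function('f')(I) = Add(-72, Mul(2, Pow(I, 2))) (Function('f')(I) = Add(Add(Pow(I, 2), Mul(I, I)), -72) = Add(Add(Pow(I, 2), Pow(I, 2)), -72) = Add(Mul(2, Pow(I, 2)), -72) = Add(-72, Mul(2, Pow(I, 2))))
Mul(Function('F')(31, 66), Function('f')(Function('V')(2))) = Mul(Add(Rational(-1, 3), Mul(Rational(2, 9), 66)), Add(-72, Mul(2, Pow(0, 2)))) = Mul(Add(Rational(-1, 3), Rational(44, 3)), Add(-72, Mul(2, 0))) = Mul(Rational(43, 3), Add(-72, 0)) = Mul(Rational(43, 3), -72) = -1032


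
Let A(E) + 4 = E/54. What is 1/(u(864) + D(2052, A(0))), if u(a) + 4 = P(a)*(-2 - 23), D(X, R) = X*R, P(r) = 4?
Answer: -1/8312 ≈ -0.00012031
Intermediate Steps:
A(E) = -4 + E/54
D(X, R) = R*X
u(a) = -104 (u(a) = -4 + 4*(-2 - 23) = -4 + 4*(-25) = -4 - 100 = -104)
1/(u(864) + D(2052, A(0))) = 1/(-104 + (-4 + (1/54)*0)*2052) = 1/(-104 + (-4 + 0)*2052) = 1/(-104 - 4*2052) = 1/(-104 - 8208) = 1/(-8312) = -1/8312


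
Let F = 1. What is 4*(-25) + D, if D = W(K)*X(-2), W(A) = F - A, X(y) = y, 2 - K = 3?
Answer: -104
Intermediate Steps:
K = -1 (K = 2 - 1*3 = 2 - 3 = -1)
W(A) = 1 - A
D = -4 (D = (1 - 1*(-1))*(-2) = (1 + 1)*(-2) = 2*(-2) = -4)
4*(-25) + D = 4*(-25) - 4 = -100 - 4 = -104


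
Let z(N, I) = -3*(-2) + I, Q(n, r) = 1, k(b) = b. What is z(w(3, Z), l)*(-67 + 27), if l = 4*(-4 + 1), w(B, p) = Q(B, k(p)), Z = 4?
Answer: 240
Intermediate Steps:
w(B, p) = 1
l = -12 (l = 4*(-3) = -12)
z(N, I) = 6 + I
z(w(3, Z), l)*(-67 + 27) = (6 - 12)*(-67 + 27) = -6*(-40) = 240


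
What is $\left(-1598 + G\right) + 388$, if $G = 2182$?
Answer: $972$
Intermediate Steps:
$\left(-1598 + G\right) + 388 = \left(-1598 + 2182\right) + 388 = 584 + 388 = 972$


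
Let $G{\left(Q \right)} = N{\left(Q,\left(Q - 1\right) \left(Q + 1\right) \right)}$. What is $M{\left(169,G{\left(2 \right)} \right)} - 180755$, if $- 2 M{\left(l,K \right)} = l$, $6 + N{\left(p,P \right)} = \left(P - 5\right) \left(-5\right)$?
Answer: $- \frac{361679}{2} \approx -1.8084 \cdot 10^{5}$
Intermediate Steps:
$N{\left(p,P \right)} = 19 - 5 P$ ($N{\left(p,P \right)} = -6 + \left(P - 5\right) \left(-5\right) = -6 + \left(-5 + P\right) \left(-5\right) = -6 - \left(-25 + 5 P\right) = 19 - 5 P$)
$G{\left(Q \right)} = 19 - 5 \left(1 + Q\right) \left(-1 + Q\right)$ ($G{\left(Q \right)} = 19 - 5 \left(Q - 1\right) \left(Q + 1\right) = 19 - 5 \left(-1 + Q\right) \left(1 + Q\right) = 19 - 5 \left(1 + Q\right) \left(-1 + Q\right)$)
$M{\left(l,K \right)} = - \frac{l}{2}$
$M{\left(169,G{\left(2 \right)} \right)} - 180755 = \left(- \frac{1}{2}\right) 169 - 180755 = - \frac{169}{2} - 180755 = - \frac{361679}{2}$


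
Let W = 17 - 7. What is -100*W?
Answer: -1000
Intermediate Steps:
W = 10
-100*W = -100*10 = -10*100 = -1000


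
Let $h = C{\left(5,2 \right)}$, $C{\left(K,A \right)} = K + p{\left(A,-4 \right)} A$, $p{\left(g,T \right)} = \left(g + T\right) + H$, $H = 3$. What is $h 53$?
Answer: $371$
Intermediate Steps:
$p{\left(g,T \right)} = 3 + T + g$ ($p{\left(g,T \right)} = \left(g + T\right) + 3 = \left(T + g\right) + 3 = 3 + T + g$)
$C{\left(K,A \right)} = K + A \left(-1 + A\right)$ ($C{\left(K,A \right)} = K + \left(3 - 4 + A\right) A = K + \left(-1 + A\right) A = K + A \left(-1 + A\right)$)
$h = 7$ ($h = 5 + 2 \left(-1 + 2\right) = 5 + 2 \cdot 1 = 5 + 2 = 7$)
$h 53 = 7 \cdot 53 = 371$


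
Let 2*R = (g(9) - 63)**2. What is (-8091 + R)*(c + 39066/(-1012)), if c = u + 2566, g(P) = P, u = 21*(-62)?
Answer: -373890753/46 ≈ -8.1281e+6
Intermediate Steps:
u = -1302
c = 1264 (c = -1302 + 2566 = 1264)
R = 1458 (R = (9 - 63)**2/2 = (1/2)*(-54)**2 = (1/2)*2916 = 1458)
(-8091 + R)*(c + 39066/(-1012)) = (-8091 + 1458)*(1264 + 39066/(-1012)) = -6633*(1264 + 39066*(-1/1012)) = -6633*(1264 - 19533/506) = -6633*620051/506 = -373890753/46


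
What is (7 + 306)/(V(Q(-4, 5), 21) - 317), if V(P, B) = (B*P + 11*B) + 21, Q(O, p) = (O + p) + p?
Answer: 313/61 ≈ 5.1311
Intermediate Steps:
Q(O, p) = O + 2*p
V(P, B) = 21 + 11*B + B*P (V(P, B) = (11*B + B*P) + 21 = 21 + 11*B + B*P)
(7 + 306)/(V(Q(-4, 5), 21) - 317) = (7 + 306)/((21 + 11*21 + 21*(-4 + 2*5)) - 317) = 313/((21 + 231 + 21*(-4 + 10)) - 317) = 313/((21 + 231 + 21*6) - 317) = 313/((21 + 231 + 126) - 317) = 313/(378 - 317) = 313/61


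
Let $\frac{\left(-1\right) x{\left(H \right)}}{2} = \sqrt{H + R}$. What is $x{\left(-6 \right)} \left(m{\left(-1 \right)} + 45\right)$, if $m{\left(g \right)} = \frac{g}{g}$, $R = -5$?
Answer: $- 92 i \sqrt{11} \approx - 305.13 i$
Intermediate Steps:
$m{\left(g \right)} = 1$
$x{\left(H \right)} = - 2 \sqrt{-5 + H}$ ($x{\left(H \right)} = - 2 \sqrt{H - 5} = - 2 \sqrt{-5 + H}$)
$x{\left(-6 \right)} \left(m{\left(-1 \right)} + 45\right) = - 2 \sqrt{-5 - 6} \left(1 + 45\right) = - 2 \sqrt{-11} \cdot 46 = - 2 i \sqrt{11} \cdot 46 = - 92 i \sqrt{11}$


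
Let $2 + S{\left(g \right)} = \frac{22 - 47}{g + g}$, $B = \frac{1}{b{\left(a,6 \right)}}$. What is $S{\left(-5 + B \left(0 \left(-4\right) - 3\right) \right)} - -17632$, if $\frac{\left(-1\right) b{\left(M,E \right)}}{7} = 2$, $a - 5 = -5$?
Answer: $\frac{1181385}{67} \approx 17633.0$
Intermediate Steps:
$a = 0$ ($a = 5 - 5 = 0$)
$b{\left(M,E \right)} = -14$ ($b{\left(M,E \right)} = \left(-7\right) 2 = -14$)
$B = - \frac{1}{14}$ ($B = \frac{1}{-14} = - \frac{1}{14} \approx -0.071429$)
$S{\left(g \right)} = -2 - \frac{25}{2 g}$ ($S{\left(g \right)} = -2 + \frac{22 - 47}{g + g} = -2 - \frac{25}{2 g}$)
$S{\left(-5 + B \left(0 \left(-4\right) - 3\right) \right)} - -17632 = \left(-2 - \frac{25}{2 \left(-5 - \frac{0 \left(-4\right) - 3}{14}\right)}\right) - -17632 = \left(-2 - \frac{25}{2 \left(-5 - \frac{0 - 3}{14}\right)}\right) + 17632 = \left(-2 - \frac{25}{2 \left(-5 - - \frac{3}{14}\right)}\right) + 17632 = \left(-2 - \frac{25}{2 \left(-5 + \frac{3}{14}\right)}\right) + 17632 = \left(-2 - \frac{25}{2 \left(- \frac{67}{14}\right)}\right) + 17632 = \left(-2 - - \frac{175}{67}\right) + 17632 = \left(-2 + \frac{175}{67}\right) + 17632 = \frac{41}{67} + 17632 = \frac{1181385}{67}$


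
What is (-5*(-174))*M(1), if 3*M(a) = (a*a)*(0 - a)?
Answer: -290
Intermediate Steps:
M(a) = -a**3/3 (M(a) = ((a*a)*(0 - a))/3 = (a**2*(-a))/3 = (-a**3)/3 = -a**3/3)
(-5*(-174))*M(1) = (-5*(-174))*(-1/3*1**3) = 870*(-1/3*1) = 870*(-1/3) = -290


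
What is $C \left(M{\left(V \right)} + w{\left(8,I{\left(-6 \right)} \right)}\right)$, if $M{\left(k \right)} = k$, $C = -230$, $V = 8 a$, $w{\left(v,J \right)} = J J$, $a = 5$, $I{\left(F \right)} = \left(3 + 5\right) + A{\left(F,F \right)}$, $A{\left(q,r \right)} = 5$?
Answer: $-48070$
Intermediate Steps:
$I{\left(F \right)} = 13$ ($I{\left(F \right)} = \left(3 + 5\right) + 5 = 8 + 5 = 13$)
$w{\left(v,J \right)} = J^{2}$
$V = 40$ ($V = 8 \cdot 5 = 40$)
$C \left(M{\left(V \right)} + w{\left(8,I{\left(-6 \right)} \right)}\right) = - 230 \left(40 + 13^{2}\right) = - 230 \left(40 + 169\right) = \left(-230\right) 209 = -48070$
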